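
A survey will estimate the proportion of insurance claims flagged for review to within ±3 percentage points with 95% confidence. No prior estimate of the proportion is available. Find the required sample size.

For a proportion with margin E = 0.03 at 95% confidence, z = 1.960.
With no prior estimate, use p = 0.5, which maximizes p(1−p) at 0.25.
n = 0.25 × (z/E)² = 0.25 × (1.960/0.03)² = 1067.11
Round up: n = 1068.

1068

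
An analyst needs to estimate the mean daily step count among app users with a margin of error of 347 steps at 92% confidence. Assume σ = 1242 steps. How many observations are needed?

For a mean, the margin of error is E = z·σ/√n, so n = (zσ/E)².
At 92% confidence, z = 1.751.
n = (1.751 × 1242 / 347)² = 39.28
Round up: n = 40.

40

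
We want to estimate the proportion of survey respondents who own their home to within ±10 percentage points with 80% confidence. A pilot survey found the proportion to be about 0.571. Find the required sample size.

41

For a proportion with margin E = 0.1 at 80% confidence, z = 1.282.
n = p̂(1−p̂)(z/E)² = 0.571 × 0.429 × (1.282/0.1)² = 40.26
Round up: n = 41.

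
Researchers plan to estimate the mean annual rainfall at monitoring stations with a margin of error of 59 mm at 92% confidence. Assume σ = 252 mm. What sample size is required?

For a mean, the margin of error is E = z·σ/√n, so n = (zσ/E)².
At 92% confidence, z = 1.751.
n = (1.751 × 252 / 59)² = 55.93
Round up: n = 56.

56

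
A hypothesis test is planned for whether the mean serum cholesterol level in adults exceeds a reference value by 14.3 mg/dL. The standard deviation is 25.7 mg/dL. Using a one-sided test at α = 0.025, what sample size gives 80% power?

n = 26

For a one-sample z-test, n = ((z_α + z_β)·σ/δ)².
z_α = 1.960 (one-sided α = 0.025); z_β = 0.842 (power 80% → β = 0.2).
n = (2.802 × 25.7 / 14.3)² = 25.36
Round up: n = 26.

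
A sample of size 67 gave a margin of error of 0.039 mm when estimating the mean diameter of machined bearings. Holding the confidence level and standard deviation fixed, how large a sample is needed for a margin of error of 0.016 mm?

Margin of error scales as 1/√n, so n₂ = n₁·(E₁/E₂)².
n₂ = 67 × (0.039/0.016)² = 67 × 5.941 = 398.05
Round up: n₂ = 399.

399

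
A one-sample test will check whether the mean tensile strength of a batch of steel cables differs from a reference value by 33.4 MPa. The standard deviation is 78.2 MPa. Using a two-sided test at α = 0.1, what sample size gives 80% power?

For a one-sample z-test, n = ((z_{α/2} + z_β)·σ/δ)².
z_{α/2} = 1.645 (two-sided α = 0.1); z_β = 0.842 (power 80% → β = 0.2).
n = (2.487 × 78.2 / 33.4)² = 33.91
Round up: n = 34.

34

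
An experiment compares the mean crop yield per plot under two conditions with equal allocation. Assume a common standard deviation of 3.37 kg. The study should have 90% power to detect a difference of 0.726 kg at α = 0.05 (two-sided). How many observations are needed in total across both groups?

For two equal groups, n per group = 2·((z_{α/2} + z_β)·σ/δ)².
z_{α/2} = 1.960; z_β = 1.282 (power 90%).
n = 2 × (3.242 × 3.37 / 0.726)² = 2 × 226.47 = 452.94
Round up: n = 453 per group.
Total across both groups: 2 × 453 = 906.

906 total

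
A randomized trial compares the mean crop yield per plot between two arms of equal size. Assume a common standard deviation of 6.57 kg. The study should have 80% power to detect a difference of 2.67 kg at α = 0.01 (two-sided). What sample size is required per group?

142 per group

For two equal groups, n per group = 2·((z_{α/2} + z_β)·σ/δ)².
z_{α/2} = 2.576; z_β = 0.842 (power 80%).
n = 2 × (3.418 × 6.57 / 2.67)² = 2 × 70.74 = 141.48
Round up: n = 142 per group.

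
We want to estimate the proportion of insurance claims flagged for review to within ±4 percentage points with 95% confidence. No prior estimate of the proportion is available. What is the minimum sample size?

For a proportion with margin E = 0.04 at 95% confidence, z = 1.960.
With no prior estimate, use p = 0.5, which maximizes p(1−p) at 0.25.
n = 0.25 × (z/E)² = 0.25 × (1.960/0.04)² = 600.25
Round up: n = 601.

601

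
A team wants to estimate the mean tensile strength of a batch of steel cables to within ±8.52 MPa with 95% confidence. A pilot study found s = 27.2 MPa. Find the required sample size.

40

For a mean, the margin of error is E = z·σ/√n, so n = (zσ/E)².
At 95% confidence, z = 1.960.
n = (1.960 × 27.2 / 8.52)² = 39.15
Round up: n = 40.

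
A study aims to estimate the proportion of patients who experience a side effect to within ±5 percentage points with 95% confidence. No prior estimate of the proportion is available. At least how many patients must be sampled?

For a proportion with margin E = 0.05 at 95% confidence, z = 1.960.
With no prior estimate, use p = 0.5, which maximizes p(1−p) at 0.25.
n = 0.25 × (z/E)² = 0.25 × (1.960/0.05)² = 384.16
Round up: n = 385.

385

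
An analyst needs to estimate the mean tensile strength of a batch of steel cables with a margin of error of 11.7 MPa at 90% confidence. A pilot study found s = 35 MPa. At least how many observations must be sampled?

For a mean, the margin of error is E = z·σ/√n, so n = (zσ/E)².
At 90% confidence, z = 1.645.
n = (1.645 × 35 / 11.7)² = 24.22
Round up: n = 25.

25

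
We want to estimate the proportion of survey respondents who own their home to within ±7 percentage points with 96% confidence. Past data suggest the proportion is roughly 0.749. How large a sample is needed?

162

For a proportion with margin E = 0.07 at 96% confidence, z = 2.054.
n = p̂(1−p̂)(z/E)² = 0.749 × 0.251 × (2.054/0.07)² = 161.87
Round up: n = 162.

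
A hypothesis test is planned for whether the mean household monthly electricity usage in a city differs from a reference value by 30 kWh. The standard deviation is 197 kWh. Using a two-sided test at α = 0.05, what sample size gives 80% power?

n = 339

For a one-sample z-test, n = ((z_{α/2} + z_β)·σ/δ)².
z_{α/2} = 1.960 (two-sided α = 0.05); z_β = 0.842 (power 80% → β = 0.2).
n = (2.802 × 197 / 30)² = 338.55
Round up: n = 339.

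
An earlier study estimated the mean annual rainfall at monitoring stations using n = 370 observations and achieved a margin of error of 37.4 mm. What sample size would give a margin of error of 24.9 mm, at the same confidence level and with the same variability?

835

Margin of error scales as 1/√n, so n₂ = n₁·(E₁/E₂)².
n₂ = 370 × (37.4/24.9)² = 370 × 2.256 = 834.72
Round up: n₂ = 835.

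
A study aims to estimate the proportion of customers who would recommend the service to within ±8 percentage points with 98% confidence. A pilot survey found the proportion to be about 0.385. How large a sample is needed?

For a proportion with margin E = 0.08 at 98% confidence, z = 2.326.
n = p̂(1−p̂)(z/E)² = 0.385 × 0.615 × (2.326/0.08)² = 200.16
Round up: n = 201.

201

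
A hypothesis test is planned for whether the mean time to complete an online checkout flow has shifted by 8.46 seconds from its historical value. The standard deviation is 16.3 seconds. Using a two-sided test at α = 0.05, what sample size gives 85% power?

For a one-sample z-test, n = ((z_{α/2} + z_β)·σ/δ)².
z_{α/2} = 1.960 (two-sided α = 0.05); z_β = 1.036 (power 85% → β = 0.15).
n = (2.996 × 16.3 / 8.46)² = 33.32
Round up: n = 34.

34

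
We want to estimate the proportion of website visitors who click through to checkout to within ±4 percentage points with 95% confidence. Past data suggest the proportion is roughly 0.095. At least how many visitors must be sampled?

For a proportion with margin E = 0.04 at 95% confidence, z = 1.960.
n = p̂(1−p̂)(z/E)² = 0.095 × 0.905 × (1.960/0.04)² = 206.43
Round up: n = 207.

n = 207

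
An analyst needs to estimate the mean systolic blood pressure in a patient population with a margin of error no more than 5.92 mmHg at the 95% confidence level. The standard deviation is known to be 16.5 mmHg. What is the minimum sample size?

For a mean, the margin of error is E = z·σ/√n, so n = (zσ/E)².
At 95% confidence, z = 1.960.
n = (1.960 × 16.5 / 5.92)² = 29.84
Round up: n = 30.

n = 30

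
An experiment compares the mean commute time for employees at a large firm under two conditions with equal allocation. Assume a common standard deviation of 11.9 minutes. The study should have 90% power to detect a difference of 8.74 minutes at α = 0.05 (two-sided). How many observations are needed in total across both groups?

78 total

For two equal groups, n per group = 2·((z_{α/2} + z_β)·σ/δ)².
z_{α/2} = 1.960; z_β = 1.282 (power 90%).
n = 2 × (3.242 × 11.9 / 8.74)² = 2 × 19.48 = 38.96
Round up: n = 39 per group.
Total across both groups: 2 × 39 = 78.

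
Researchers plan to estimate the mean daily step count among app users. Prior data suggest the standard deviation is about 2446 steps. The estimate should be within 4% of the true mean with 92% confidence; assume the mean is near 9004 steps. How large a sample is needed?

For a mean, the margin of error is E = z·σ/√n, so n = (zσ/E)².
At 92% confidence, z = 1.751.
E = 4% of 9004 = 360.2 steps.
n = (1.751 × 2446 / 360.2)² = 141.41
Round up: n = 142.

142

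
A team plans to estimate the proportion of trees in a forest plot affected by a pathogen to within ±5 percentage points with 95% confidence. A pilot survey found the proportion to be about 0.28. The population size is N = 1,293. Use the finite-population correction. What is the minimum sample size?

251

For a proportion with margin E = 0.05 at 95% confidence, z = 1.960.
n = p̂(1−p̂)(z/E)² = 0.28 × 0.72 × (1.960/0.05)² = 309.79 — call this n₀.
Finite-population correction with N = 1,293: n = n₀ / (1 + (n₀−1)/N) = 309.79 / 1.239 = 250.03
Round up: n = 251.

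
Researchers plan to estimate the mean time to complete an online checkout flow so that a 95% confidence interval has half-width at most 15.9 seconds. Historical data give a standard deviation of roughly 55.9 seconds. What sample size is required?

48

For a mean, the margin of error is E = z·σ/√n, so n = (zσ/E)².
At 95% confidence, z = 1.960.
n = (1.960 × 55.9 / 15.9)² = 47.48
Round up: n = 48.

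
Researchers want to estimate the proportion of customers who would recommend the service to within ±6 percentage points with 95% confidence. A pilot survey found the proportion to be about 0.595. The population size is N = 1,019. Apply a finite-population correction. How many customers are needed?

206

For a proportion with margin E = 0.06 at 95% confidence, z = 1.960.
n = p̂(1−p̂)(z/E)² = 0.595 × 0.405 × (1.960/0.06)² = 257.15 — call this n₀.
Finite-population correction with N = 1,019: n = n₀ / (1 + (n₀−1)/N) = 257.15 / 1.251 = 205.56
Round up: n = 206.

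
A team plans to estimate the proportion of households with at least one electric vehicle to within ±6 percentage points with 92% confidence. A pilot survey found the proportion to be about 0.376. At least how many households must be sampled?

200

For a proportion with margin E = 0.06 at 92% confidence, z = 1.751.
n = p̂(1−p̂)(z/E)² = 0.376 × 0.624 × (1.751/0.06)² = 199.82
Round up: n = 200.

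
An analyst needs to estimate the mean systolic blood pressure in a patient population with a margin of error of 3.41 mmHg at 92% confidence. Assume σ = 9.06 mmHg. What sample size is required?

n = 22

For a mean, the margin of error is E = z·σ/√n, so n = (zσ/E)².
At 92% confidence, z = 1.751.
n = (1.751 × 9.06 / 3.41)² = 21.64
Round up: n = 22.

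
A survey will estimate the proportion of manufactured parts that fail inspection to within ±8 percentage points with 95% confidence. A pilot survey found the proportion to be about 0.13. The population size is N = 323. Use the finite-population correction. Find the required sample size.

For a proportion with margin E = 0.08 at 95% confidence, z = 1.960.
n = p̂(1−p̂)(z/E)² = 0.13 × 0.87 × (1.960/0.08)² = 67.89 — call this n₀.
Finite-population correction with N = 323: n = n₀ / (1 + (n₀−1)/N) = 67.89 / 1.207 = 56.25
Round up: n = 57.

n = 57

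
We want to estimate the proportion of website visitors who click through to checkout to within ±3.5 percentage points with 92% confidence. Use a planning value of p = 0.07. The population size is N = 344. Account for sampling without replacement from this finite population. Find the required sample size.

For a proportion with margin E = 0.035 at 92% confidence, z = 1.751.
n = p̂(1−p̂)(z/E)² = 0.07 × 0.93 × (1.751/0.035)² = 162.94 — call this n₀.
Finite-population correction with N = 344: n = n₀ / (1 + (n₀−1)/N) = 162.94 / 1.471 = 110.77
Round up: n = 111.

111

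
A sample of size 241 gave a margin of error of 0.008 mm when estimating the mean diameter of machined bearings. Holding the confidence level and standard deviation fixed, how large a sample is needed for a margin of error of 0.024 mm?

Margin of error scales as 1/√n, so n₂ = n₁·(E₁/E₂)².
n₂ = 241 × (0.008/0.024)² = 241 × 0.1111 = 26.78
Round up: n₂ = 27.

27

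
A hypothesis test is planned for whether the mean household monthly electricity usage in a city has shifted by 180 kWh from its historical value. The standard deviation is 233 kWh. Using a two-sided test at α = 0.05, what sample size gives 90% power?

18

For a one-sample z-test, n = ((z_{α/2} + z_β)·σ/δ)².
z_{α/2} = 1.960 (two-sided α = 0.05); z_β = 1.282 (power 90% → β = 0.1).
n = (3.242 × 233 / 180)² = 17.61
Round up: n = 18.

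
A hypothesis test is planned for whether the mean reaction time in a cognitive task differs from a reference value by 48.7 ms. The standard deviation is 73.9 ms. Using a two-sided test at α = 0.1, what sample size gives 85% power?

17

For a one-sample z-test, n = ((z_{α/2} + z_β)·σ/δ)².
z_{α/2} = 1.645 (two-sided α = 0.1); z_β = 1.036 (power 85% → β = 0.15).
n = (2.681 × 73.9 / 48.7)² = 16.55
Round up: n = 17.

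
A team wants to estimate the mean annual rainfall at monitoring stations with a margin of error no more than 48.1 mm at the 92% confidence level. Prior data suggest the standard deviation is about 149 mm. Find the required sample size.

30

For a mean, the margin of error is E = z·σ/√n, so n = (zσ/E)².
At 92% confidence, z = 1.751.
n = (1.751 × 149 / 48.1)² = 29.42
Round up: n = 30.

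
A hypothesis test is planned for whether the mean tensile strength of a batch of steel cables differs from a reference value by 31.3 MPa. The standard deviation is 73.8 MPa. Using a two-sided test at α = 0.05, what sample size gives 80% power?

For a one-sample z-test, n = ((z_{α/2} + z_β)·σ/δ)².
z_{α/2} = 1.960 (two-sided α = 0.05); z_β = 0.842 (power 80% → β = 0.2).
n = (2.802 × 73.8 / 31.3)² = 43.65
Round up: n = 44.

44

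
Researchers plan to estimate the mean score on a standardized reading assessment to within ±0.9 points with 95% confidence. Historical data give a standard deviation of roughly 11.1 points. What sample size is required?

n = 585

For a mean, the margin of error is E = z·σ/√n, so n = (zσ/E)².
At 95% confidence, z = 1.960.
n = (1.960 × 11.1 / 0.9)² = 584.35
Round up: n = 585.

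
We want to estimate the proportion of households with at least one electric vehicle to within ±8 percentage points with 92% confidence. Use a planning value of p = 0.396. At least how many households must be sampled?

For a proportion with margin E = 0.08 at 92% confidence, z = 1.751.
n = p̂(1−p̂)(z/E)² = 0.396 × 0.604 × (1.751/0.08)² = 114.58
Round up: n = 115.

115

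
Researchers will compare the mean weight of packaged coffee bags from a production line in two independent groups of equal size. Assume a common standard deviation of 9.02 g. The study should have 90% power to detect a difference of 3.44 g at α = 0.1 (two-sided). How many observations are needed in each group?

118 per group

For two equal groups, n per group = 2·((z_{α/2} + z_β)·σ/δ)².
z_{α/2} = 1.645; z_β = 1.282 (power 90%).
n = 2 × (2.927 × 9.02 / 3.44)² = 2 × 58.90 = 117.80
Round up: n = 118 per group.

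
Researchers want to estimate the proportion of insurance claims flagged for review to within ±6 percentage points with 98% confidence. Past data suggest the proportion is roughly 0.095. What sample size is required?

For a proportion with margin E = 0.06 at 98% confidence, z = 2.326.
n = p̂(1−p̂)(z/E)² = 0.095 × 0.905 × (2.326/0.06)² = 129.21
Round up: n = 130.

130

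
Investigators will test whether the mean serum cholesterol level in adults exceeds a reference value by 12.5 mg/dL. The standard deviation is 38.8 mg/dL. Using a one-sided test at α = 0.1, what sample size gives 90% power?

64

For a one-sample z-test, n = ((z_α + z_β)·σ/δ)².
z_α = 1.282 (one-sided α = 0.1); z_β = 1.282 (power 90% → β = 0.1).
n = (2.564 × 38.8 / 12.5)² = 63.34
Round up: n = 64.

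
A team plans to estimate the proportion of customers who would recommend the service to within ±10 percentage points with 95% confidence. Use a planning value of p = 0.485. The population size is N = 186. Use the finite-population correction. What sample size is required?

For a proportion with margin E = 0.1 at 95% confidence, z = 1.960.
n = p̂(1−p̂)(z/E)² = 0.485 × 0.515 × (1.960/0.1)² = 95.95 — call this n₀.
Finite-population correction with N = 186: n = n₀ / (1 + (n₀−1)/N) = 95.95 / 1.51 = 63.54
Round up: n = 64.

64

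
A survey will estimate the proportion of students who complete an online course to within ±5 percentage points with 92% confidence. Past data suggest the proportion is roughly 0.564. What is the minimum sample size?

For a proportion with margin E = 0.05 at 92% confidence, z = 1.751.
n = p̂(1−p̂)(z/E)² = 0.564 × 0.436 × (1.751/0.05)² = 301.58
Round up: n = 302.

302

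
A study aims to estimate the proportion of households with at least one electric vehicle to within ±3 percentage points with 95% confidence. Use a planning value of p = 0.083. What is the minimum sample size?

For a proportion with margin E = 0.03 at 95% confidence, z = 1.960.
n = p̂(1−p̂)(z/E)² = 0.083 × 0.917 × (1.960/0.03)² = 324.88
Round up: n = 325.

325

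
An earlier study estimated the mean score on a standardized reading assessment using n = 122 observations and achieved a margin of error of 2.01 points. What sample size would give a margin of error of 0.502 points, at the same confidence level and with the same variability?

1956

Margin of error scales as 1/√n, so n₂ = n₁·(E₁/E₂)².
n₂ = 122 × (2.01/0.502)² = 122 × 16.03 = 1955.66
Round up: n₂ = 1956.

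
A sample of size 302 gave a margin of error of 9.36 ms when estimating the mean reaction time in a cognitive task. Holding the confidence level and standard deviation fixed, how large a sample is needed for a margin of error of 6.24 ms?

Margin of error scales as 1/√n, so n₂ = n₁·(E₁/E₂)².
n₂ = 302 × (9.36/6.24)² = 302 × 2.25 = 679.50
Round up: n₂ = 680.

n = 680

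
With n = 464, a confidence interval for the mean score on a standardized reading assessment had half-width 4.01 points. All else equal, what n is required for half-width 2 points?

Margin of error scales as 1/√n, so n₂ = n₁·(E₁/E₂)².
n₂ = 464 × (4.01/2)² = 464 × 4.02 = 1865.28
Round up: n₂ = 1866.

n = 1866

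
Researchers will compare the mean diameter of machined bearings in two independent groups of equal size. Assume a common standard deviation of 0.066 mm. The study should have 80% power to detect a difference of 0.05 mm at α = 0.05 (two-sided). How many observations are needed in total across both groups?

For two equal groups, n per group = 2·((z_{α/2} + z_β)·σ/δ)².
z_{α/2} = 1.960; z_β = 0.842 (power 80%).
n = 2 × (2.802 × 0.066 / 0.05)² = 2 × 13.68 = 27.36
Round up: n = 28 per group.
Total across both groups: 2 × 28 = 56.

56 total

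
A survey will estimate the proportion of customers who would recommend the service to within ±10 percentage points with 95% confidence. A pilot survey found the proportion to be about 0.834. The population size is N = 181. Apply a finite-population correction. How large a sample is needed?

42

For a proportion with margin E = 0.1 at 95% confidence, z = 1.960.
n = p̂(1−p̂)(z/E)² = 0.834 × 0.166 × (1.960/0.1)² = 53.18 — call this n₀.
Finite-population correction with N = 181: n = n₀ / (1 + (n₀−1)/N) = 53.18 / 1.288 = 41.29
Round up: n = 42.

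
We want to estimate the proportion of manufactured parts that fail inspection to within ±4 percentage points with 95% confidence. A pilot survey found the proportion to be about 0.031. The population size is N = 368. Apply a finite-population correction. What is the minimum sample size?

61

For a proportion with margin E = 0.04 at 95% confidence, z = 1.960.
n = p̂(1−p̂)(z/E)² = 0.031 × 0.969 × (1.960/0.04)² = 72.12 — call this n₀.
Finite-population correction with N = 368: n = n₀ / (1 + (n₀−1)/N) = 72.12 / 1.193 = 60.45
Round up: n = 61.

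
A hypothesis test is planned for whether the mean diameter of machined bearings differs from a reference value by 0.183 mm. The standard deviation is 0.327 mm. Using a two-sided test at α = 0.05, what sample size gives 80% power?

n = 26

For a one-sample z-test, n = ((z_{α/2} + z_β)·σ/δ)².
z_{α/2} = 1.960 (two-sided α = 0.05); z_β = 0.842 (power 80% → β = 0.2).
n = (2.802 × 0.327 / 0.183)² = 25.07
Round up: n = 26.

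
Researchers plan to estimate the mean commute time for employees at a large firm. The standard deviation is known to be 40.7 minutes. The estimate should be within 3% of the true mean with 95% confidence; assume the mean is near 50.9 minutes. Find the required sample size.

For a mean, the margin of error is E = z·σ/√n, so n = (zσ/E)².
At 95% confidence, z = 1.960.
E = 3% of 50.9 = 1.527 minutes.
n = (1.960 × 40.7 / 1.527)² = 2729.12
Round up: n = 2730.

2730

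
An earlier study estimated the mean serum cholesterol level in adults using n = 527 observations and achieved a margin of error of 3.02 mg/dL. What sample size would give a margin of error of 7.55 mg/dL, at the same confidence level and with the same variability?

85

Margin of error scales as 1/√n, so n₂ = n₁·(E₁/E₂)².
n₂ = 527 × (3.02/7.55)² = 527 × 0.16 = 84.32
Round up: n₂ = 85.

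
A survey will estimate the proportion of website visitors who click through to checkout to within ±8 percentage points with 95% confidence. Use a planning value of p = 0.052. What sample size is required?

For a proportion with margin E = 0.08 at 95% confidence, z = 1.960.
n = p̂(1−p̂)(z/E)² = 0.052 × 0.948 × (1.960/0.08)² = 29.59
Round up: n = 30.

n = 30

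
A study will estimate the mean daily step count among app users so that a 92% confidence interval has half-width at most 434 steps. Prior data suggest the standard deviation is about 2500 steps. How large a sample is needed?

n = 102

For a mean, the margin of error is E = z·σ/√n, so n = (zσ/E)².
At 92% confidence, z = 1.751.
n = (1.751 × 2500 / 434)² = 101.74
Round up: n = 102.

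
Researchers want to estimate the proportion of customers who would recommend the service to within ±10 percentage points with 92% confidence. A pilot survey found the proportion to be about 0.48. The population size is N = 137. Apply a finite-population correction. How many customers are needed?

n = 50

For a proportion with margin E = 0.1 at 92% confidence, z = 1.751.
n = p̂(1−p̂)(z/E)² = 0.48 × 0.52 × (1.751/0.1)² = 76.53 — call this n₀.
Finite-population correction with N = 137: n = n₀ / (1 + (n₀−1)/N) = 76.53 / 1.551 = 49.34
Round up: n = 50.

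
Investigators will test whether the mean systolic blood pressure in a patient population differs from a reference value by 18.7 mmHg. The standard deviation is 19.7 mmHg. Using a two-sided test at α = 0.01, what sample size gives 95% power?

For a one-sample z-test, n = ((z_{α/2} + z_β)·σ/δ)².
z_{α/2} = 2.576 (two-sided α = 0.01); z_β = 1.645 (power 95% → β = 0.05).
n = (4.221 × 19.7 / 18.7)² = 19.77
Round up: n = 20.

n = 20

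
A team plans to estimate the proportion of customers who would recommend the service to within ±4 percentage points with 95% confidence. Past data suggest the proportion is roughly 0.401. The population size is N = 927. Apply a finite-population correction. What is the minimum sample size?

356

For a proportion with margin E = 0.04 at 95% confidence, z = 1.960.
n = p̂(1−p̂)(z/E)² = 0.401 × 0.599 × (1.960/0.04)² = 576.72 — call this n₀.
Finite-population correction with N = 927: n = n₀ / (1 + (n₀−1)/N) = 576.72 / 1.621 = 355.78
Round up: n = 356.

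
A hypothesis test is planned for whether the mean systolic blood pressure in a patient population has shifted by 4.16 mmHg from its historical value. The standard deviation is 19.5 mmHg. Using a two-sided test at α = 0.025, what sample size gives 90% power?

273

For a one-sample z-test, n = ((z_{α/2} + z_β)·σ/δ)².
z_{α/2} = 2.241 (two-sided α = 0.025); z_β = 1.282 (power 90% → β = 0.1).
n = (3.523 × 19.5 / 4.16)² = 272.71
Round up: n = 273.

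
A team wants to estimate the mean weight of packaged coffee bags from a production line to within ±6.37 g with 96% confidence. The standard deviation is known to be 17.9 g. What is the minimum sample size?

For a mean, the margin of error is E = z·σ/√n, so n = (zσ/E)².
At 96% confidence, z = 2.054.
n = (2.054 × 17.9 / 6.37)² = 33.31
Round up: n = 34.

34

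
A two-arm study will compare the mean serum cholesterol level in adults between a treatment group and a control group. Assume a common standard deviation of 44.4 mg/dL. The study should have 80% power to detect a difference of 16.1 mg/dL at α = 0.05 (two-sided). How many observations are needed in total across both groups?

For two equal groups, n per group = 2·((z_{α/2} + z_β)·σ/δ)².
z_{α/2} = 1.960; z_β = 0.842 (power 80%).
n = 2 × (2.802 × 44.4 / 16.1)² = 2 × 59.71 = 119.42
Round up: n = 120 per group.
Total across both groups: 2 × 120 = 240.

240 total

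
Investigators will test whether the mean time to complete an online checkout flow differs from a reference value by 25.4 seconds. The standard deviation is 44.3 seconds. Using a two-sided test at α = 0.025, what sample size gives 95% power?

46

For a one-sample z-test, n = ((z_{α/2} + z_β)·σ/δ)².
z_{α/2} = 2.241 (two-sided α = 0.025); z_β = 1.645 (power 95% → β = 0.05).
n = (3.886 × 44.3 / 25.4)² = 45.94
Round up: n = 46.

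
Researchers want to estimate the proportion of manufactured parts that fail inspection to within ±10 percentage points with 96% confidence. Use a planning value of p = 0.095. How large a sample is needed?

For a proportion with margin E = 0.1 at 96% confidence, z = 2.054.
n = p̂(1−p̂)(z/E)² = 0.095 × 0.905 × (2.054/0.1)² = 36.27
Round up: n = 37.

37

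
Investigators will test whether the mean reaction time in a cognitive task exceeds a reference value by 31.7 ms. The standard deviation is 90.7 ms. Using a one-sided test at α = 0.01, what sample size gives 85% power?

For a one-sample z-test, n = ((z_α + z_β)·σ/δ)².
z_α = 2.326 (one-sided α = 0.01); z_β = 1.036 (power 85% → β = 0.15).
n = (3.362 × 90.7 / 31.7)² = 92.53
Round up: n = 93.

93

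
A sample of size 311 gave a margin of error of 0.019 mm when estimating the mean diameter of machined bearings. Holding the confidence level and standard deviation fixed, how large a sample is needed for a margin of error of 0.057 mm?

Margin of error scales as 1/√n, so n₂ = n₁·(E₁/E₂)².
n₂ = 311 × (0.019/0.057)² = 311 × 0.1111 = 34.55
Round up: n₂ = 35.

35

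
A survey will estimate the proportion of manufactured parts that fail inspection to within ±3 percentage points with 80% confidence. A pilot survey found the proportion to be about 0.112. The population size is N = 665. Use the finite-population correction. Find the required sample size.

143

For a proportion with margin E = 0.03 at 80% confidence, z = 1.282.
n = p̂(1−p̂)(z/E)² = 0.112 × 0.888 × (1.282/0.03)² = 181.62 — call this n₀.
Finite-population correction with N = 665: n = n₀ / (1 + (n₀−1)/N) = 181.62 / 1.272 = 142.78
Round up: n = 143.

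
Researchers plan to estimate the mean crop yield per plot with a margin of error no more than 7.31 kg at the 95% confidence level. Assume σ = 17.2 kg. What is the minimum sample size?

For a mean, the margin of error is E = z·σ/√n, so n = (zσ/E)².
At 95% confidence, z = 1.960.
n = (1.960 × 17.2 / 7.31)² = 21.27
Round up: n = 22.

n = 22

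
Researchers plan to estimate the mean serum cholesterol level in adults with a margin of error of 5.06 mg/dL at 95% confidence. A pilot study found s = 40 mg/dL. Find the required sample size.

241

For a mean, the margin of error is E = z·σ/√n, so n = (zσ/E)².
At 95% confidence, z = 1.960.
n = (1.960 × 40 / 5.06)² = 240.07
Round up: n = 241.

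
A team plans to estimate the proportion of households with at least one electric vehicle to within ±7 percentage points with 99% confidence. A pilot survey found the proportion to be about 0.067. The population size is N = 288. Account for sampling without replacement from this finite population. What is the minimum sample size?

For a proportion with margin E = 0.07 at 99% confidence, z = 2.576.
n = p̂(1−p̂)(z/E)² = 0.067 × 0.933 × (2.576/0.07)² = 84.65 — call this n₀.
Finite-population correction with N = 288: n = n₀ / (1 + (n₀−1)/N) = 84.65 / 1.29 = 65.62
Round up: n = 66.

66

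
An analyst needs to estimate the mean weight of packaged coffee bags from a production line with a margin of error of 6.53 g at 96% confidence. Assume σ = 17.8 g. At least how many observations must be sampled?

For a mean, the margin of error is E = z·σ/√n, so n = (zσ/E)².
At 96% confidence, z = 2.054.
n = (2.054 × 17.8 / 6.53)² = 31.35
Round up: n = 32.

32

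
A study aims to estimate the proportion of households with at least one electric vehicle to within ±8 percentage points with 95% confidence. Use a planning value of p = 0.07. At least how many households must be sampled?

For a proportion with margin E = 0.08 at 95% confidence, z = 1.960.
n = p̂(1−p̂)(z/E)² = 0.07 × 0.93 × (1.960/0.08)² = 39.08
Round up: n = 40.

n = 40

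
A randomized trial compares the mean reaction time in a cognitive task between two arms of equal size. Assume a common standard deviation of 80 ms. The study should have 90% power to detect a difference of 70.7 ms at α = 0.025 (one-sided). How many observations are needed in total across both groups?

54 total

For two equal groups, n per group = 2·((z_α + z_β)·σ/δ)².
z_α = 1.960; z_β = 1.282 (power 90%).
n = 2 × (3.242 × 80 / 70.7)² = 2 × 13.46 = 26.92
Round up: n = 27 per group.
Total across both groups: 2 × 27 = 54.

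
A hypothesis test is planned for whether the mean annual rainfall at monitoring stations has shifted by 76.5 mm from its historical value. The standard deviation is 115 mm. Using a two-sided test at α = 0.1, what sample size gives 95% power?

For a one-sample z-test, n = ((z_{α/2} + z_β)·σ/δ)².
z_{α/2} = 1.645 (two-sided α = 0.1); z_β = 1.645 (power 95% → β = 0.05).
n = (3.290 × 115 / 76.5)² = 24.46
Round up: n = 25.

n = 25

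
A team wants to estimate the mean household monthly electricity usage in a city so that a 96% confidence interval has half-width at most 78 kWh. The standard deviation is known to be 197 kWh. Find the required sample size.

27

For a mean, the margin of error is E = z·σ/√n, so n = (zσ/E)².
At 96% confidence, z = 2.054.
n = (2.054 × 197 / 78)² = 26.91
Round up: n = 27.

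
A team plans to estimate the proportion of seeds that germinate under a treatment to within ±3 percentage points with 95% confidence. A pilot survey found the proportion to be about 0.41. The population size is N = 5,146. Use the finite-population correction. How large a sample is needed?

n = 861

For a proportion with margin E = 0.03 at 95% confidence, z = 1.960.
n = p̂(1−p̂)(z/E)² = 0.41 × 0.59 × (1.960/0.03)² = 1032.54 — call this n₀.
Finite-population correction with N = 5,146: n = n₀ / (1 + (n₀−1)/N) = 1032.54 / 1.2 = 860.45
Round up: n = 861.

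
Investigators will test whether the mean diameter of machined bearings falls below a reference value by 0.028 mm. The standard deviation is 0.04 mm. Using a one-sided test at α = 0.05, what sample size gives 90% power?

For a one-sample z-test, n = ((z_α + z_β)·σ/δ)².
z_α = 1.645 (one-sided α = 0.05); z_β = 1.282 (power 90% → β = 0.1).
n = (2.927 × 0.04 / 0.028)² = 17.48
Round up: n = 18.

n = 18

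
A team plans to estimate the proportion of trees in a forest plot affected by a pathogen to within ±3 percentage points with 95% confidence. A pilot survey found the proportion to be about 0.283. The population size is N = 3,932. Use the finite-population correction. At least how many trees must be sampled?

For a proportion with margin E = 0.03 at 95% confidence, z = 1.960.
n = p̂(1−p̂)(z/E)² = 0.283 × 0.717 × (1.960/0.03)² = 866.11 — call this n₀.
Finite-population correction with N = 3,932: n = n₀ / (1 + (n₀−1)/N) = 866.11 / 1.22 = 709.93
Round up: n = 710.

710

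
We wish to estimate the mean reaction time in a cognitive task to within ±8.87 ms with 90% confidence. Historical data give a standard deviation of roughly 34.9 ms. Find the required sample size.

42

For a mean, the margin of error is E = z·σ/√n, so n = (zσ/E)².
At 90% confidence, z = 1.645.
n = (1.645 × 34.9 / 8.87)² = 41.89
Round up: n = 42.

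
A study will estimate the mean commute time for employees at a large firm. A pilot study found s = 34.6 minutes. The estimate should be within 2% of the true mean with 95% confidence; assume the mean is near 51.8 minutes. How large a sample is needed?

n = 4285

For a mean, the margin of error is E = z·σ/√n, so n = (zσ/E)².
At 95% confidence, z = 1.960.
E = 2% of 51.8 = 1.036 minutes.
n = (1.960 × 34.6 / 1.036)² = 4284.94
Round up: n = 4285.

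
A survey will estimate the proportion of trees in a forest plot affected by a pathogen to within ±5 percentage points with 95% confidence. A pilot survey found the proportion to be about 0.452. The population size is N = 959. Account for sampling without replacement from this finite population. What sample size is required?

For a proportion with margin E = 0.05 at 95% confidence, z = 1.960.
n = p̂(1−p̂)(z/E)² = 0.452 × 0.548 × (1.960/0.05)² = 380.62 — call this n₀.
Finite-population correction with N = 959: n = n₀ / (1 + (n₀−1)/N) = 380.62 / 1.396 = 272.65
Round up: n = 273.

273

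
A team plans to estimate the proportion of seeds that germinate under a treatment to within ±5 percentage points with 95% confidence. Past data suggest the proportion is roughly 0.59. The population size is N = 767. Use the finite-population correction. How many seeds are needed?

For a proportion with margin E = 0.05 at 95% confidence, z = 1.960.
n = p̂(1−p̂)(z/E)² = 0.59 × 0.41 × (1.960/0.05)² = 371.71 — call this n₀.
Finite-population correction with N = 767: n = n₀ / (1 + (n₀−1)/N) = 371.71 / 1.483 = 250.65
Round up: n = 251.

251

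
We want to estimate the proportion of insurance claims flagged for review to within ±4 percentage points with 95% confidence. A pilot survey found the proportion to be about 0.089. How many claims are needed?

For a proportion with margin E = 0.04 at 95% confidence, z = 1.960.
n = p̂(1−p̂)(z/E)² = 0.089 × 0.911 × (1.960/0.04)² = 194.67
Round up: n = 195.

195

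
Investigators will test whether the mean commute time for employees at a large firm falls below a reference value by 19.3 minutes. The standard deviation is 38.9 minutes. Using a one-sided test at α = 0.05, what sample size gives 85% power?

For a one-sample z-test, n = ((z_α + z_β)·σ/δ)².
z_α = 1.645 (one-sided α = 0.05); z_β = 1.036 (power 85% → β = 0.15).
n = (2.681 × 38.9 / 19.3)² = 29.20
Round up: n = 30.

n = 30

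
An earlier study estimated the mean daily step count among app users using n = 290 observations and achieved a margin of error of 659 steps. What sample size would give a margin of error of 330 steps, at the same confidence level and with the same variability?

n = 1157

Margin of error scales as 1/√n, so n₂ = n₁·(E₁/E₂)².
n₂ = 290 × (659/330)² = 290 × 3.988 = 1156.52
Round up: n₂ = 1157.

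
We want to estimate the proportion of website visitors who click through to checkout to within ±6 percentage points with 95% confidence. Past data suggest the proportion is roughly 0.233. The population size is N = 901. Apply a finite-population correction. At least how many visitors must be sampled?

For a proportion with margin E = 0.06 at 95% confidence, z = 1.960.
n = p̂(1−p̂)(z/E)² = 0.233 × 0.767 × (1.960/0.06)² = 190.70 — call this n₀.
Finite-population correction with N = 901: n = n₀ / (1 + (n₀−1)/N) = 190.70 / 1.211 = 157.47
Round up: n = 158.

n = 158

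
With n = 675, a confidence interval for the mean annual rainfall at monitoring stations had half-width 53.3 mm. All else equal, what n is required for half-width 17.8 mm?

Margin of error scales as 1/√n, so n₂ = n₁·(E₁/E₂)².
n₂ = 675 × (53.3/17.8)² = 675 × 8.966 = 6052.05
Round up: n₂ = 6053.

6053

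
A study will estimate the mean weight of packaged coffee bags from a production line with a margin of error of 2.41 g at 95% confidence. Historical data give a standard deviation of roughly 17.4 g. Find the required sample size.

For a mean, the margin of error is E = z·σ/√n, so n = (zσ/E)².
At 95% confidence, z = 1.960.
n = (1.960 × 17.4 / 2.41)² = 200.25
Round up: n = 201.

201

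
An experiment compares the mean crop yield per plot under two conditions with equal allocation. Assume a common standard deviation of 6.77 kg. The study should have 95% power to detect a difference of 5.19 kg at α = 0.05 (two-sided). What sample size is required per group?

For two equal groups, n per group = 2·((z_{α/2} + z_β)·σ/δ)².
z_{α/2} = 1.960; z_β = 1.645 (power 95%).
n = 2 × (3.605 × 6.77 / 5.19)² = 2 × 22.11 = 44.22
Round up: n = 45 per group.

45 per group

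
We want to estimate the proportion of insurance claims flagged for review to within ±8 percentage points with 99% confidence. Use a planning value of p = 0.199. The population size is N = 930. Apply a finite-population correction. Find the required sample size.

For a proportion with margin E = 0.08 at 99% confidence, z = 2.576.
n = p̂(1−p̂)(z/E)² = 0.199 × 0.801 × (2.576/0.08)² = 165.27 — call this n₀.
Finite-population correction with N = 930: n = n₀ / (1 + (n₀−1)/N) = 165.27 / 1.177 = 140.42
Round up: n = 141.

141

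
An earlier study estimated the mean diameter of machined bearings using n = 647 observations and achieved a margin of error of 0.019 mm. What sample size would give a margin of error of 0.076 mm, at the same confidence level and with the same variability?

Margin of error scales as 1/√n, so n₂ = n₁·(E₁/E₂)².
n₂ = 647 × (0.019/0.076)² = 647 × 0.0625 = 40.44
Round up: n₂ = 41.

41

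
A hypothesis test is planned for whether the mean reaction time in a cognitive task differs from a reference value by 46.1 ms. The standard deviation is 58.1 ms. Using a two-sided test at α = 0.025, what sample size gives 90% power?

For a one-sample z-test, n = ((z_{α/2} + z_β)·σ/δ)².
z_{α/2} = 2.241 (two-sided α = 0.025); z_β = 1.282 (power 90% → β = 0.1).
n = (3.523 × 58.1 / 46.1)² = 19.71
Round up: n = 20.

n = 20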